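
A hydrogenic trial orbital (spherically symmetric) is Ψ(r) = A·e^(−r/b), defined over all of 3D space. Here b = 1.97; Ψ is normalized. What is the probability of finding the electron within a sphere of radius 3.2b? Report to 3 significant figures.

P ≈ 0.954

P = ∫ |Ψ|² 4πr² dr over r ≤ 3.2b.
A² is fixed by ∫₀^∞ 4πr²|Ψ|² dr = 1, i.e. A² = (π·b^3)^(−1).
In terms of u = r/b (A², 4π and the length scale all cancel between numerator and denominator), P = [∫_{0}^{3.2} u^2·e^(-2·u) du] / [∫_{0}^{∞} u^2·e^(-2·u) du].
Using ∫ u^2·e^(-2·u) du = -(2·u^2 + 2·u + 1)·e^(-2·u)/4, the numerator is 1/4 - 697·e^(-32/5)/100 and the denominator is 1/4.
The region integral divided by the full integral gives P = 0.9537.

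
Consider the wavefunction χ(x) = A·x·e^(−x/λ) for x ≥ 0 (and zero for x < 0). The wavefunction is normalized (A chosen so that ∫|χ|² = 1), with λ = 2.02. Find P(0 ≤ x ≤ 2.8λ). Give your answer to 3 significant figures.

P = ∫_{0}^{2.8λ} |χ(x)|² dx.
With A² fixed by ∫|χ|² = 1, i.e. A² = (λ^3/4)^(−1), substitute and integrate.
Let u = x/λ; then A² and the length scale cancel, so P = ∫_{0}^{2.8} u^2·e^(-2·u) du ÷ ∫_{0}^{∞} u^2·e^(-2·u) du.
With ∫ u^2·e^(-2·u) du = -(2·u^2 + 2·u + 1)·e^(-2·u)/4 + C, the region integral is 1/4 - 557·e^(-28/5)/100 and the full one is 1/4.
This works out to P = 0.9176.

P ≈ 0.918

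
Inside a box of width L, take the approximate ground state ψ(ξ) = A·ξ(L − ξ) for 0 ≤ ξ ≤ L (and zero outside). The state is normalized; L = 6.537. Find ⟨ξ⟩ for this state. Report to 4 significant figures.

By definition ⟨ξ⟩ = ∫ ξ |ψ(ξ)|² dξ.
Evaluating both integrals, ⟨ξ⟩ = L/2.
Putting L = 6.537 gives 3.2685.

⟨ξ⟩ ≈ 3.269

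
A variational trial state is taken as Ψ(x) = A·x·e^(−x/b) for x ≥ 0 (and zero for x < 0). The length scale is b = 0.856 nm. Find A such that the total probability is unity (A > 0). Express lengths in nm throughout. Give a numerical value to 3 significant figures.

A ≈ 2.53 nm^(-3/2)

We need A² ∫|f|² dx = 1, taking the integral from 0 to ∞.
The integral (without the A² prefactor) comes out to b^3/4.
Setting this equal to 1 gives A² = 1/(b^3/4).
Plugging in b = 0.856 yields A = 2.525.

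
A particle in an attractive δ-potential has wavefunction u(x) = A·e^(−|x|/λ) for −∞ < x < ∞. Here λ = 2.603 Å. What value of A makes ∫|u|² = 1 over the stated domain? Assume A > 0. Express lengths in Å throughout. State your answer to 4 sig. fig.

A ≈ 0.6198 Å^(-1/2)

Normalization requires ∫|u|² dx = 1, integrated from −∞ to ∞.
Recall ∫₀^∞ x^m e^(−x/β) dx = m!·β^(m+1), with u = A·e^(−|x|/λ), the integral evaluates to A²·[λ].
Hence A² = 1/[λ].
With λ = 2.603: A² = 0.38417 and A = 0.61982.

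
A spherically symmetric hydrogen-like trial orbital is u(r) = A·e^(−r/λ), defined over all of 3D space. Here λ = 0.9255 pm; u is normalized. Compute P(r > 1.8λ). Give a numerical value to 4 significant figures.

P = ∫ |u|² 4πr² dr over r > 1.8λ.
Normalization gives A² = 1/(π·λ^3).
Substituting t = r/λ, A², 4π and the length scale all cancel in the ratio: P = ∫_{1.8}^{∞} t^2·e^(-2·t) dt / ∫_{0}^{∞} t^2·e^(-2·t) dt.
An antiderivative of t^2·e^(-2·t) is -(2·t^2 + 2·t + 1)·e^(-2·t)/4; evaluating from 1.8 to ∞ gives 277·e^(-18/5)/100, while the full integral is 1/4.
This evaluates to P = 0.30275.

P ≈ 0.3027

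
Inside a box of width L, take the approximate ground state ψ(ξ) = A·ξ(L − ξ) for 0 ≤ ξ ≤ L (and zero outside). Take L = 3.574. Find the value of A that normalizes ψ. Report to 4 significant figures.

A ≈ 0.2268

The normalization condition is ∫|ψ|² dξ = 1 from 0 to L.
Expanding the polynomial and integrating term by term, with ψ = A·ξ(L − ξ), the integral evaluates to A²·[L^5/30].
Hence A² = 1/[L^5/30].
Substituting L = 3.574 gives A² = 0.051446, so A = 0.22682.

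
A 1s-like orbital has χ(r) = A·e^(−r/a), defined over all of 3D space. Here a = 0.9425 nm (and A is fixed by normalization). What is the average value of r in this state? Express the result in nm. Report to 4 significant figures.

⟨r⟩ ≈ 1.414 nm

The expectation value is the |χ|²-weighted average of r: ∫ r|χ|² 4πr² dr.
Since the A² factors cancel between numerator and denominator, ⟨r⟩ = 3·a/2.
With a = 0.9425, ⟨r⟩ = 1.4138.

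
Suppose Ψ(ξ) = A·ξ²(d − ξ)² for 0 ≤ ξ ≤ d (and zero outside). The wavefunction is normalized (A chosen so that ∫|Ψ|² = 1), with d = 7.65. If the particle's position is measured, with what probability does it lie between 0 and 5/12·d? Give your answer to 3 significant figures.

|Ψ|² is the probability density, so P = ∫_{0}^{5/12·d} |Ψ|² dξ.
The normalization integral ∫|Ψ|²dξ over the whole domain equals d^9/630·A², and A² cancels in the ratio.
In terms of u = ξ/d (A² and the length scale cancel between numerator and denominator), P = [∫_{0}^{5/12} u^4·(1 - u)^4 du] / [∫_{0}^{1} u^4·(1 - u)^4 du].
Using ∫ u^4·(1 - u)^4 du = u^5·(70·u^4 - 315·u^3 + 540·u^2 - 420·u + 126)/630, the numerator is ≈ 0.00047989 and the denominator is 1/630.
Taking the ratio, P = 0.3023.

P ≈ 0.302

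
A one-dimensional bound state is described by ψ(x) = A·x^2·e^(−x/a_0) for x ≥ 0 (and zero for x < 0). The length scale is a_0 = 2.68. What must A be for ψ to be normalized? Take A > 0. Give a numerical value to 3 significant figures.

Require ∫ |ψ|² dx = 1 over the whole domain.
The integral (without the A² prefactor) comes out to 3·a_0^5/4.
Plugging in a_0 = 2.68 yields A = 0.09820.

A ≈ 0.0982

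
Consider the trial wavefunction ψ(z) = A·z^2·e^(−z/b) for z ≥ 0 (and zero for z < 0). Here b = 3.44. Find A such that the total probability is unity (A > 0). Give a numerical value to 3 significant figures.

Normalization requires ∫|ψ|² dz = 1, integrated from 0 to ∞.
The integral (without the A² prefactor) comes out to 3·b^5/4.
Substituting b = 3.44 gives A² = 0.002768, so A = 0.05261.

A ≈ 0.0526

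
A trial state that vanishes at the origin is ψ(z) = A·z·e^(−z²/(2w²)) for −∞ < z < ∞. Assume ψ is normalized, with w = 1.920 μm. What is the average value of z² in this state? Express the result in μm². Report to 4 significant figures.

⟨z^2⟩ ≈ 5.530 μm^2

By definition ⟨z²⟩ = ∫ z^2 |ψ(z)|² dz.
Since the A² factors cancel between numerator and denominator, ⟨z²⟩ = 3·w^2/2.
With w = 1.920, ⟨z^2⟩ = 5.5296.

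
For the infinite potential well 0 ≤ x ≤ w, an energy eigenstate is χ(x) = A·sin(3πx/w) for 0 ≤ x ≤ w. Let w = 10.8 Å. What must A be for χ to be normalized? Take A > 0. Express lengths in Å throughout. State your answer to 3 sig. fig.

We need A² ∫|f|² dx = 1, taking the integral from 0 to w.
With ∫₀^w sin²(nπx/w) dx = w/2, carrying out the integral gives A² · w/2.
With w = 10.8: A² = 0.1852 and A = 0.4303.

A ≈ 0.430 Å^(-1/2)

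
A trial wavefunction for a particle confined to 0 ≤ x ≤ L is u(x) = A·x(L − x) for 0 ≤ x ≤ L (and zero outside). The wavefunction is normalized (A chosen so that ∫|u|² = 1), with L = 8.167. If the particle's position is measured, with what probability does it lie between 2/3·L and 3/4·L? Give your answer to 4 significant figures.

|u|² is the probability density, so P = ∫_{2/3·L}^{3/4·L} |u|² dx.
Since A² = 1/(L^5/30), this is the region integral divided by the full normalization integral.
Substituting t = x/L, A² and the length scale cancel in the ratio: P = ∫_{2/3}^{3/4} t^2·(1 - t)^2 dt / ∫_{0}^{1} t^2·(1 - t)^2 dt.
With ∫ t^2·(1 - t)^2 dt = t^3·(6·t^2 - 15·t + 10)/30 + C, the region integral is ≈ 0.00354536 and the full one is 1/30.
This works out to P = 0.10636.

P ≈ 0.1064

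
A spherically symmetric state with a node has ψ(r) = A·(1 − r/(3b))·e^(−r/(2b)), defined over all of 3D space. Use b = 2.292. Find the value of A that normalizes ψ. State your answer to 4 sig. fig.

The normalization condition is ∫|ψ|² 4πr² dr = 1 from 0 to ∞.
The angular integral contributes 4π, leaving ∫₀^∞ r²|ψ|² dr.
Using ∫₀^∞ rⁿ e^(−αr) dr = n!/αⁿ⁺¹, carrying out the integral gives A² · 8·π·b^3/3.
Setting this equal to 1 gives A² = 1/(8·π·b^3/3).
Plugging in b = 2.292 yields A = 0.099568.

A ≈ 0.09957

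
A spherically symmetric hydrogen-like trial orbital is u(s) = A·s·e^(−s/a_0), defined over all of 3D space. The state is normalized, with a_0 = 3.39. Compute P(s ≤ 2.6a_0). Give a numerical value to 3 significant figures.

P ≈ 0.594

Integrate the radial probability density 4πs²|u|² over s ≤ 2.6a_0.
The full normalization integral is A²·[3·π·a_0^5] = 1, fixing A².
Substituting t = s/a_0, A², 4π and the length scale all cancel in the ratio: P = ∫_{0}^{2.6} t^4·e^(-2·t) dt / ∫_{0}^{∞} t^4·e^(-2·t) dt.
An antiderivative of t^4·e^(-2·t) is -(t^4/2 + t^3 + 3·t^2/2 + 3·t/2 + 3/4)·e^(-2·t); evaluating from 0 to 2.6 gives ≈ 0.44540, while the full integral is 3/4.
This evaluates to P = 0.5939.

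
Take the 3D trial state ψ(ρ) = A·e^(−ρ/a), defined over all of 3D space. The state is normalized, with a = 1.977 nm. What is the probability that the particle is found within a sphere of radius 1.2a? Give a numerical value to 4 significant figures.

Integrate the radial probability density 4πρ²|ψ|² over ρ ≤ 1.2a.
The full normalization integral is A²·[π·a^3] = 1, fixing A².
In terms of u = ρ/a (A², 4π and the length scale all cancel between numerator and denominator), P = [∫_{0}^{1.2} u^2·e^(-2·u) du] / [∫_{0}^{∞} u^2·e^(-2·u) du].
Using ∫ u^2·e^(-2·u) du = -(2·u^2 + 2·u + 1)·e^(-2·u)/4, the numerator is 1/4 - 157·e^(-12/5)/100 and the denominator is 1/4.
Taking the ratio yields P = 0.43029.

P ≈ 0.4303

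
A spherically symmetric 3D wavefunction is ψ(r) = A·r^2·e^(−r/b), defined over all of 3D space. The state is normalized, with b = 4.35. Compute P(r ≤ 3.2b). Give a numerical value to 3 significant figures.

P ≈ 0.458

With dV = 4πr²dr, the probability is ∫|ψ|² dV over r ≤ 3.2b.
A² is fixed by ∫₀^∞ 4πr²|ψ|² dr = 1, i.e. A² = (45·π·b^7/2)^(−1).
In terms of u = r/b (A², 4π and the length scale all cancel between numerator and denominator), P = [∫_{0}^{3.2} u^6·e^(-2·u) du] / [∫_{0}^{∞} u^6·e^(-2·u) du].
An antiderivative of u^6·e^(-2·u) is -(4·u^6 + 12·u^5 + 30·u^4 + 60·u^3 + 90·u^2 + 90·u + 45)·e^(-2·u)/8; evaluating from 0 to 3.2 gives ≈ 2.5744, while the full integral is 45/8.
Taking the ratio yields P = 0.4577.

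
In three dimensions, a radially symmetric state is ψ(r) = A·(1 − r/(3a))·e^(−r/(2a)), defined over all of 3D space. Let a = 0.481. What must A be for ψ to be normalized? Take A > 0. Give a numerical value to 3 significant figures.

A ≈ 1.04

The normalization condition is ∫|ψ|² 4πr² dr = 1 from 0 to ∞.
In 3D with spherical symmetry the volume element is 4πr² dr.
Using ∫₀^∞ rⁿ e^(−αr) dr = n!/αⁿ⁺¹, carrying out the integral gives A² · 8·π·a^3/3.
So A² = (8·π·a^3/3)^(−1).
Substituting a = 0.481 gives A² = 1.073, so A = 1.036.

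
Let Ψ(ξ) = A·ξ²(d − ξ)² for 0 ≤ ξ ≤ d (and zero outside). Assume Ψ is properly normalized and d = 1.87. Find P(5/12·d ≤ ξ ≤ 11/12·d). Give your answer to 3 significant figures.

The probability is P = ∫ |Ψ|² dξ over [5/12·d, 11/12·d].
Since A² = 1/(d^9/630), this is the region integral divided by the full normalization integral.
In terms of u = ξ/d (A² and the length scale cancel between numerator and denominator), P = [∫_{5/12}^{11/12} u^4·(1 - u)^4 du] / [∫_{0}^{1} u^4·(1 - u)^4 du].
Using ∫ u^4·(1 - u)^4 du = u^5·(70·u^4 - 315·u^3 + 540·u^2 - 420·u + 126)/630, the numerator is ≈ 0.0011068 and the denominator is 1/630.
The result is P = 0.6973.

P ≈ 0.697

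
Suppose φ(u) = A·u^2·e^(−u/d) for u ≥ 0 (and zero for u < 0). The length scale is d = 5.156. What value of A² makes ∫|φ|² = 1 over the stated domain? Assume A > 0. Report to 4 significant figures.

Require ∫ |φ|² du = 1 over the whole domain.
Recall ∫₀^∞ u^m e^(−u/β) du = m!·β^(m+1), ∫|φ|² du = A²·(3·d^5/4).
Setting this equal to 1 gives A² = 1/(3·d^5/4).
With d = 5.156: A² = 0.00036591 and A = 0.019129.

A^2 ≈ 0.0003659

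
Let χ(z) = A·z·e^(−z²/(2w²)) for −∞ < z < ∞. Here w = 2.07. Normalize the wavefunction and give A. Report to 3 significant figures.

Normalization requires ∫|χ|² dz = 1, integrated from −∞ to ∞.
With ∫_{−∞}^{∞} z^(2m) e^(−αz²) dz = (2m−1)!!·√π / (2^m α^(m+1/2)), ∫|χ|² dz = A²·(√(π)·w^3/2).
Setting this equal to 1 gives A² = 1/(√(π)·w^3/2).
With w = 2.07: A² = 0.1272 and A = 0.3567.

A ≈ 0.357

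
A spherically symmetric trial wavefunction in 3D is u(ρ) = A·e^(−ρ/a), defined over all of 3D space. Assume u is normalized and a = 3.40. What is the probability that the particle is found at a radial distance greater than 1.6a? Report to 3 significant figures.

P = ∫ |u|² 4πρ² dρ over ρ > 1.6a.
Normalization gives A² = 1/(π·a^3).
In terms of t = ρ/a (A², 4π and the length scale all cancel between numerator and denominator), P = [∫_{1.6}^{∞} t^2·e^(-2·t) dt] / [∫_{0}^{∞} t^2·e^(-2·t) dt].
Using ∫ t^2·e^(-2·t) dt = -(2·t^2 + 2·t + 1)·e^(-2·t)/4, the numerator is 233·e^(-16/5)/100 and the denominator is 1/4.
The region integral divided by the full integral gives P = 0.3799.

P ≈ 0.380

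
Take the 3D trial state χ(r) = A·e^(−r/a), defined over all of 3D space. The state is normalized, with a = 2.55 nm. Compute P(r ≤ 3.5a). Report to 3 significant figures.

Integrate the radial probability density 4πr²|χ|² over r ≤ 3.5a.
Normalization gives A² = 1/(π·a^3).
Substituting u = r/a, A², 4π and the length scale all cancel in the ratio: P = ∫_{0}^{3.5} u^2·e^(-2·u) du / ∫_{0}^{∞} u^2·e^(-2·u) du.
Using ∫ u^2·e^(-2·u) du = -(2·u^2 + 2·u + 1)·e^(-2·u)/4, the numerator is 1/4 - 65·e^(-7)/8 and the denominator is 1/4.
This evaluates to P = 0.9704.

P ≈ 0.970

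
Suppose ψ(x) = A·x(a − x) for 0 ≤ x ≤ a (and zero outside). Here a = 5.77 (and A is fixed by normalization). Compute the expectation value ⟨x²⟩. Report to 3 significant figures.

⟨x²⟩ = ∫ x^2 |ψ|² dx over the full domain.
Since the A² factors cancel between numerator and denominator, ⟨x²⟩ = 2·a^2/7.
Putting a = 5.77 gives 9.512.

⟨x^2⟩ ≈ 9.51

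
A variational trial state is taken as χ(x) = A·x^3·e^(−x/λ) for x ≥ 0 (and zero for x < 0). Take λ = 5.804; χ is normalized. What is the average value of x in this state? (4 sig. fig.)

⟨x⟩ = ∫ x |χ|² dx over the full domain.
Evaluating both integrals, ⟨x⟩ = 7·λ/2.
Putting λ = 5.804 gives 20.314.

⟨x⟩ ≈ 20.31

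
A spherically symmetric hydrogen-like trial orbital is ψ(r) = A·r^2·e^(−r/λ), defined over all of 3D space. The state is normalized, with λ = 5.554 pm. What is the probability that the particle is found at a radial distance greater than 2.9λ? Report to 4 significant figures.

With dV = 4πr²dr, the probability is ∫|ψ|² dV over r > 2.9λ.
Normalization gives A² = 1/(45·π·λ^7/2).
Substituting u = r/λ, A², 4π and the length scale all cancel in the ratio: P = ∫_{2.9}^{∞} u^6·e^(-2·u) du / ∫_{0}^{∞} u^6·e^(-2·u) du.
With ∫ u^6·e^(-2·u) du = -(4·u^6 + 12·u^5 + 30·u^4 + 60·u^3 + 90·u^2 + 90·u + 45)·e^(-2·u)/8 + C, the region integral is ≈ 3.59095 and the full one is 45/8.
The region integral divided by the full integral gives P = 0.63839.

P ≈ 0.6384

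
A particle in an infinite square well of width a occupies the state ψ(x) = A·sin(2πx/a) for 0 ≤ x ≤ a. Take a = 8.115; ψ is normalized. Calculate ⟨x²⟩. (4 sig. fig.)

By definition ⟨x²⟩ = ∫ x^2 |ψ(x)|² dx.
With ∫₀^a sin²(nπx/a) dx = a/2, the ratio of the moment integral to the normalization integral gives ⟨x²⟩ = -a^2/(8·π^2) + a^2/3.
With a = 8.115, ⟨x^2⟩ = 21.117.

⟨x^2⟩ ≈ 21.12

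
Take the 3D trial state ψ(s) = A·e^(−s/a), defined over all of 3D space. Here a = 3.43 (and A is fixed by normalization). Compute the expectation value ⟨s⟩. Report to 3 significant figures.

⟨s⟩ ≈ 5.15

By definition ⟨s⟩ = ∫ s |ψ(s)|² 4πs² ds.
Recall ∫₀^∞ s^m e^(−s/β) ds = m!·β^(m+1), the ratio of the moment integral to the normalization integral gives ⟨s⟩ = 3·a/2.
Putting a = 3.43 gives 5.145.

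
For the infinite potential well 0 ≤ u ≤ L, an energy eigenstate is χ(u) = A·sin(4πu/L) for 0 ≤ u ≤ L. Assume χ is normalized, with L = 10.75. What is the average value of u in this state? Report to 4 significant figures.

⟨u⟩ ≈ 5.375

By definition ⟨u⟩ = ∫ u |χ(u)|² du.
Using sin²θ = (1 − cos 2θ)/2, evaluating both integrals, ⟨u⟩ = L/2.
With L = 10.75, ⟨u⟩ = 5.3750.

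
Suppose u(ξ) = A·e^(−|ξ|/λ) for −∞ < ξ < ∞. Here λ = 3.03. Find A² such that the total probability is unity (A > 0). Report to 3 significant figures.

Require ∫ |u|² dξ = 1 over the whole domain.
∫|u|² dξ = A²·(λ).
Plugging in λ = 3.03 yields A = 0.5745.

A^2 ≈ 0.330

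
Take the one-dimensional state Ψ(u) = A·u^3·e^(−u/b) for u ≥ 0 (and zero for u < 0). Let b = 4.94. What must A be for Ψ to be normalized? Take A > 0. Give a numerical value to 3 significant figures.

The normalization condition is ∫|Ψ|² du = 1 from 0 to ∞.
The integral (without the A² prefactor) comes out to 45·b^7/8.
So A² = (45·b^7/8)^(−1).
Substituting b = 4.94 gives A² = 0.000002476, so A = 0.001574.

A ≈ 0.00157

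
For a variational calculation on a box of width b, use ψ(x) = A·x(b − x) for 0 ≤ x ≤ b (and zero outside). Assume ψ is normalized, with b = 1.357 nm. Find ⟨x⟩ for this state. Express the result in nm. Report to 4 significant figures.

⟨x⟩ ≈ 0.6785 nm

By definition ⟨x⟩ = ∫ x |ψ(x)|² dx.
Since the A² factors cancel between numerator and denominator, ⟨x⟩ = b/2.
Putting b = 1.357 gives 0.67850.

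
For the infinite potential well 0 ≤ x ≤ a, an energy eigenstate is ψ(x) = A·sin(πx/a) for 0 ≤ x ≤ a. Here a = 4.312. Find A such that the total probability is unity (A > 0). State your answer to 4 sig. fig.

A ≈ 0.6810

Require ∫ |ψ|² dx = 1 over the whole domain.
With ∫₀^a sin²(nπx/a) dx = a/2, with ψ = A·sin(πx/a), the integral evaluates to A²·[a/2].
So A² = (a/2)^(−1).
With a = 4.312: A² = 0.46382 and A = 0.68104.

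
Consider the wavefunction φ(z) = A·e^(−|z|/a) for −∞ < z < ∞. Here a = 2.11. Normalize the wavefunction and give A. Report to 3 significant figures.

A ≈ 0.688

The normalization condition is ∫|φ|² dz = 1 from −∞ to ∞.
Carrying out the integral gives A² · a.
So A² = (a)^(−1).
Plugging in a = 2.11 yields A = 0.6884.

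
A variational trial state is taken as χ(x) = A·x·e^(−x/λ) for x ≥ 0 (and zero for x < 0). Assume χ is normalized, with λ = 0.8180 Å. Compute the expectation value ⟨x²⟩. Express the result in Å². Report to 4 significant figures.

By definition ⟨x²⟩ = ∫ x^2 |χ(x)|² dx.
Using ∫₀^∞ xⁿ e^(−αx) dx = n!/αⁿ⁺¹, the ratio of the moment integral to the normalization integral gives ⟨x²⟩ = 3·λ^2.
With λ = 0.8180, ⟨x^2⟩ = 2.0074.

⟨x^2⟩ ≈ 2.007 Å^2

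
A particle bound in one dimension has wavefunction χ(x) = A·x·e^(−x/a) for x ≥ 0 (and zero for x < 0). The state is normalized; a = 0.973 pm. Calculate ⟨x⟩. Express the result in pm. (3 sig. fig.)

⟨x⟩ ≈ 1.46 pm

⟨x⟩ = ∫ x |χ|² dx over the full domain.
Using ∫₀^∞ xⁿ e^(−αx) dx = n!/αⁿ⁺¹, since the A² factors cancel between numerator and denominator, ⟨x⟩ = 3·a/2.
Putting a = 0.973 gives 1.460.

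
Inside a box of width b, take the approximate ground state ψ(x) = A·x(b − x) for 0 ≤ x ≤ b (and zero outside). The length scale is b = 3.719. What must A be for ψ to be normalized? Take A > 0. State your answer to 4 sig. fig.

Require ∫ |ψ|² dx = 1 over the whole domain.
Expanding the polynomial and integrating term by term, ∫|ψ|² dx = A²·(b^5/30).
So A² = (b^5/30)^(−1).
Plugging in b = 3.719 yields A = 0.20535.

A ≈ 0.2054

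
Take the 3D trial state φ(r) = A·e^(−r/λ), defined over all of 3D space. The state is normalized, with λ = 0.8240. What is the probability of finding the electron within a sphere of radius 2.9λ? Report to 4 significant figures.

P ≈ 0.9285

Integrate the radial probability density 4πr²|φ|² over r ≤ 2.9λ.
The full normalization integral is A²·[π·λ^3] = 1, fixing A².
Substituting u = r/λ, A², 4π and the length scale all cancel in the ratio: P = ∫_{0}^{2.9} u^2·e^(-2·u) du / ∫_{0}^{∞} u^2·e^(-2·u) du.
An antiderivative of u^2·e^(-2·u) is -(2·u^2 + 2·u + 1)·e^(-2·u)/4; evaluating from 0 to 2.9 gives 1/4 - 1181·e^(-29/5)/200, while the full integral is 1/4.
The region integral divided by the full integral gives P = 0.92849.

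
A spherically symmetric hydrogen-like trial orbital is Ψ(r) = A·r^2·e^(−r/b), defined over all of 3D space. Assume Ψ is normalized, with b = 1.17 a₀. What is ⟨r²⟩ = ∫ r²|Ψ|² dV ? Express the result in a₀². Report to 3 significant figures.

⟨r²⟩ = ∫ r^2 |Ψ|² 4πr² dr over the full domain.
Using ∫₀^∞ rⁿ e^(−αr) dr = n!/αⁿ⁺¹, evaluating both integrals, ⟨r²⟩ = 14·b^2.
Putting b = 1.17 gives 19.16.

⟨r^2⟩ ≈ 19.2 a₀^2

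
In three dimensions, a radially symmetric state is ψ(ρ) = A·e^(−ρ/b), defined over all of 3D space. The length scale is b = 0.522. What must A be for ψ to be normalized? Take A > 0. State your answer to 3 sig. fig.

A ≈ 1.50

Normalization requires ∫|ψ|² 4πρ² dρ = 1, integrated from 0 to ∞.
Carrying out the integral gives A² · π·b^3.
Hence A² = 1/[π·b^3].
Substituting b = 0.522 gives A² = 2.238, so A = 1.496.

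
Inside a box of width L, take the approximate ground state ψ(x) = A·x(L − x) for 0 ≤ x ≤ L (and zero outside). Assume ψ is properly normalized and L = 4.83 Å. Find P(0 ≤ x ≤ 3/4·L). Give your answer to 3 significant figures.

P ≈ 0.896

The probability is P = ∫ |ψ|² dx over [0, 3/4·L].
Since A² = 1/(L^5/30), this is the region integral divided by the full normalization integral.
Let u = x/L; then A² and the length scale cancel, so P = ∫_{0}^{3/4} u^2·(1 - u)^2 du ÷ ∫_{0}^{1} u^2·(1 - u)^2 du.
An antiderivative of u^2·(1 - u)^2 is u^3·(6·u^2 - 15·u + 10)/30; evaluating from 0 to 3/4 gives 153/5120, while the full integral is 1/30.
Evaluating gives P = 459/512.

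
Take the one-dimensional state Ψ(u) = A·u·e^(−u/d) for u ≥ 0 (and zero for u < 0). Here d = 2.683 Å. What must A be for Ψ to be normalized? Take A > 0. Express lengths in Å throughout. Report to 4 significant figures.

A ≈ 0.4551 Å^(-3/2)

We need A² ∫|f|² du = 1, taking the integral from 0 to ∞.
∫|Ψ|² du = A²·(d^3/4).
Hence A² = 1/[d^3/4].
Substituting d = 2.683 gives A² = 0.20711, so A = 0.45509.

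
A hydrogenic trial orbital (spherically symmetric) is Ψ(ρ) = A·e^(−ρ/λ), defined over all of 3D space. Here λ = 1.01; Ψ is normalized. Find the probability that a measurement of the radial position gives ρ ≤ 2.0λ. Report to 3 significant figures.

P ≈ 0.762

With dV = 4πρ²dρ, the probability is ∫|Ψ|² dV over ρ ≤ 2.0λ.
The full normalization integral is A²·[π·λ^3] = 1, fixing A².
Let u = ρ/λ; then A², 4π and the length scale all cancel, so P = ∫_{0}^{2.0} u^2·e^(-2·u) du ÷ ∫_{0}^{∞} u^2·e^(-2·u) du.
Using ∫ u^2·e^(-2·u) du = -(2·u^2 + 2·u + 1)·e^(-2·u)/4, the numerator is 1/4 - 13·e^(-4)/4 and the denominator is 1/4.
Taking the ratio yields P = 0.7619.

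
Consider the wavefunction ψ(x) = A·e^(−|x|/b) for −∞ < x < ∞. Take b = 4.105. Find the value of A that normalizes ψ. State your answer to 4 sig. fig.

A ≈ 0.4936

We need A² ∫|f|² dx = 1, taking the integral from −∞ to ∞.
Using ∫₀^∞ xⁿ e^(−αx) dx = n!/αⁿ⁺¹, ∫|ψ|² dx = A²·(b).
With b = 4.105: A² = 0.24361 and A = 0.49356.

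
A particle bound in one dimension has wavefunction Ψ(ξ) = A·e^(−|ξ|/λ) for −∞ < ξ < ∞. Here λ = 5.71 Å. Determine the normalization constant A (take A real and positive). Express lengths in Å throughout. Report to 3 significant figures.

Normalization requires ∫|Ψ|² dξ = 1, integrated from −∞ to ∞.
With ∫₀^∞ ξ^0 e^(−αξ) dξ = 0!/α^1, the integral (without the A² prefactor) comes out to λ.
Setting this equal to 1 gives A² = 1/(λ).
Substituting λ = 5.71 gives A² = 0.1751, so A = 0.4185.

A ≈ 0.418 Å^(-1/2)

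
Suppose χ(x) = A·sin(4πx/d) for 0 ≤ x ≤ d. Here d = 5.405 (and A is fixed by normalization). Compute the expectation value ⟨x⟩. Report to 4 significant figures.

⟨x⟩ = ∫ x |χ|² dx over the full domain.
With ∫₀^d sin²(nπx/d) dx = d/2, since the A² factors cancel between numerator and denominator, ⟨x⟩ = d/2.
Putting d = 5.405 gives 2.7025.

⟨x⟩ ≈ 2.703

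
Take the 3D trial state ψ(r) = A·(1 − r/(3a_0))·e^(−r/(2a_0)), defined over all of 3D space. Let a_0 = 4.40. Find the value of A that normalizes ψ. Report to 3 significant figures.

The normalization condition is ∫|ψ|² 4πr² dr = 1 from 0 to ∞.
With ∫₀^∞ r^4 e^(−αr) dr = 4!/α^5, ∫|ψ|² 4πr² dr = A²·(8·π·a_0^3/3).
Setting this equal to 1 gives A² = 1/(8·π·a_0^3/3).
Plugging in a_0 = 4.40 yields A = 0.03743.

A ≈ 0.0374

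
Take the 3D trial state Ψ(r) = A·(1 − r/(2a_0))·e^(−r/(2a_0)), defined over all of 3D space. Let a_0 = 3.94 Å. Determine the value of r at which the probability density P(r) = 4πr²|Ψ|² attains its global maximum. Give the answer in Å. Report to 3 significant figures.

Set d/dr [P(r) = 4πr²|Ψ|²] = 0 and solve for r > 0.
Solving yields r = a_0·(√(5) + 3).
With a_0 = 3.94, the most probable radial distance is 20.63 Å.

r ≈ 20.6 Å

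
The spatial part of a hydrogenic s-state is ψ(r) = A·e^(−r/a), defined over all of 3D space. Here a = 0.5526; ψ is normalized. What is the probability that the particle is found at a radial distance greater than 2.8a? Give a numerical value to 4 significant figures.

P ≈ 0.08239

P = ∫ |ψ|² 4πr² dr over r > 2.8a.
The full normalization integral is A²·[π·a^3] = 1, fixing A².
Substituting u = r/a, A², 4π and the length scale all cancel in the ratio: P = ∫_{2.8}^{∞} u^2·e^(-2·u) du / ∫_{0}^{∞} u^2·e^(-2·u) du.
Using ∫ u^2·e^(-2·u) du = -(2·u^2 + 2·u + 1)·e^(-2·u)/4, the numerator is 557·e^(-28/5)/100 and the denominator is 1/4.
Taking the ratio yields P = 0.082388.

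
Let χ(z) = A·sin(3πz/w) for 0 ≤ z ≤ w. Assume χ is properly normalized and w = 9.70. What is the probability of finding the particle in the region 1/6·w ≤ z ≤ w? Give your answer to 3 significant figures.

P ≈ 0.833

The probability is P = ∫ |χ|² dz over [1/6·w, w].
The normalization integral ∫|χ|²dz over the whole domain equals w/2·A², and A² cancels in the ratio.
In terms of u = z/w (A² and the length scale cancel between numerator and denominator), P = [∫_{1/6}^{1} sin(3·π·u)^2 du] / [∫_{0}^{1} sin(3·π·u)^2 du].
An antiderivative of sin(3·π·u)^2 is u/2 - sin(6·π·u)/(12·π); evaluating from 1/6 to 1 gives 5/12, while the full integral is 1/2.
Taking the ratio, P = 5/6.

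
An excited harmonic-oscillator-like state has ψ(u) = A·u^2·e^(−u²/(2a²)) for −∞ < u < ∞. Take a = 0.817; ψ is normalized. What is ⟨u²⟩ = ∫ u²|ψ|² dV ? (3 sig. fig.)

⟨u^2⟩ ≈ 1.67

The expectation value is the |ψ|²-weighted average of u^2: ∫ u^2|ψ|² du.
Using the Gaussian integral ∫_{−∞}^{∞} e^(−αu²) du = √(π/α), evaluating both integrals, ⟨u²⟩ = 5·a^2/2.
Putting a = 0.817 gives 1.669.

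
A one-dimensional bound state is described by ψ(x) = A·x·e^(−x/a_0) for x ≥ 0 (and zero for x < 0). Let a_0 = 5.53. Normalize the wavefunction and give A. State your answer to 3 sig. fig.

We need A² ∫|f|² dx = 1, taking the integral from 0 to ∞.
Carrying out the integral gives A² · a_0^3/4.
So A² = (a_0^3/4)^(−1).
With a_0 = 5.53: A² = 0.02365 and A = 0.1538.

A ≈ 0.154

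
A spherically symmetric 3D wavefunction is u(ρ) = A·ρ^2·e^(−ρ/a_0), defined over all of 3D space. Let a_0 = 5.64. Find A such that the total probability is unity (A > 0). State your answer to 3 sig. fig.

A ≈ 0.000279

The normalization condition is ∫|u|² 4πρ² dρ = 1 from 0 to ∞.
The integral (without the A² prefactor) comes out to 45·π·a_0^7/2.
Setting this equal to 1 gives A² = 1/(45·π·a_0^7/2).
Substituting a_0 = 5.64 gives A² = 7.793E-8, so A = 0.0002792.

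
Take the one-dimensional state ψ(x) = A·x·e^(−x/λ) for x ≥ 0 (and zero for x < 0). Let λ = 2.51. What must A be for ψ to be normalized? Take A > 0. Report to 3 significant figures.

A ≈ 0.503

The normalization condition is ∫|ψ|² dx = 1 from 0 to ∞.
Recall ∫₀^∞ x^m e^(−x/β) dx = m!·β^(m+1), with ψ = A·x·e^(−x/λ), the integral evaluates to A²·[λ^3/4].
Setting this equal to 1 gives A² = 1/(λ^3/4).
Plugging in λ = 2.51 yields A = 0.5029.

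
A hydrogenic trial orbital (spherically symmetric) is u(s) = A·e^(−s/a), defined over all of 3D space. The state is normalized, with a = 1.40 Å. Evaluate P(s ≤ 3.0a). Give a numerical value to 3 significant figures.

P = ∫ |u|² 4πs² ds over s ≤ 3.0a.
Normalization gives A² = 1/(π·a^3).
Substituting t = s/a, A², 4π and the length scale all cancel in the ratio: P = ∫_{0}^{3.0} t^2·e^(-2·t) dt / ∫_{0}^{∞} t^2·e^(-2·t) dt.
An antiderivative of t^2·e^(-2·t) is -(2·t^2 + 2·t + 1)·e^(-2·t)/4; evaluating from 0 to 3.0 gives 1/4 - 25·e^(-6)/4, while the full integral is 1/4.
Taking the ratio yields P = 0.9380.

P ≈ 0.938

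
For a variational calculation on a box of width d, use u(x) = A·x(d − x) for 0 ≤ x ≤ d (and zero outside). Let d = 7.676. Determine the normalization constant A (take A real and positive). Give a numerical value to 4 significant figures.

Normalization requires ∫|u|² dx = 1, integrated from 0 to d.
With u = A·x(d − x), the integral evaluates to A²·[d^5/30].
Plugging in d = 7.676 yields A = 0.033552.

A ≈ 0.03355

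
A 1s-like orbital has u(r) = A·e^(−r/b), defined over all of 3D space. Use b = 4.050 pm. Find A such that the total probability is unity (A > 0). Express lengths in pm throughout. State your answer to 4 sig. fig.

Normalization requires ∫|u|² 4πr² dr = 1, integrated from 0 to ∞.
The angular integral contributes 4π, leaving ∫₀^∞ r²|u|² dr.
With u = A·e^(−r/b), the integral evaluates to A²·[π·b^3].
Setting this equal to 1 gives A² = 1/(π·b^3).
With b = 4.050: A² = 0.0047916 and A = 0.069222.

A ≈ 0.06922 pm^(-3/2)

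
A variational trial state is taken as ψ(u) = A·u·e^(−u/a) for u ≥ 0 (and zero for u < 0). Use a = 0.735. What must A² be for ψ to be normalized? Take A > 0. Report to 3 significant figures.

Require ∫ |ψ|² du = 1 over the whole domain.
Recall ∫₀^∞ u^m e^(−u/β) du = m!·β^(m+1), the integral (without the A² prefactor) comes out to a^3/4.
Setting this equal to 1 gives A² = 1/(a^3/4).
Substituting a = 0.735 gives A² = 10.07, so A = 3.174.

A^2 ≈ 10.1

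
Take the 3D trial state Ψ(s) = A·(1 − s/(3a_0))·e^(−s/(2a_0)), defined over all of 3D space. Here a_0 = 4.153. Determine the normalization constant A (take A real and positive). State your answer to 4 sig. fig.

A ≈ 0.04082

Require ∫ |Ψ|² 4πs² ds = 1 over the whole domain.
(Spherical symmetry: dV = 4πs² ds.)
Using ∫₀^∞ sⁿ e^(−αs) ds = n!/αⁿ⁺¹, with Ψ = A·(1 − s/(3a_0))·e^(−s/(2a_0)), the integral evaluates to A²·[8·π·a_0^3/3].
So A² = (8·π·a_0^3/3)^(−1).
With a_0 = 4.153: A² = 0.0016665 and A = 0.040822.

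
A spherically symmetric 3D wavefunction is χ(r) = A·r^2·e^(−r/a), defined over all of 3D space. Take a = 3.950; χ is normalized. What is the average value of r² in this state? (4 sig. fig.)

⟨r^2⟩ ≈ 218.4

The expectation value is the |χ|²-weighted average of r^2: ∫ r^2|χ|² 4πr² dr.
Using ∫₀^∞ rⁿ e^(−αr) dr = n!/αⁿ⁺¹, evaluating both integrals, ⟨r²⟩ = 14·a^2.
With a = 3.950, ⟨r^2⟩ = 218.44.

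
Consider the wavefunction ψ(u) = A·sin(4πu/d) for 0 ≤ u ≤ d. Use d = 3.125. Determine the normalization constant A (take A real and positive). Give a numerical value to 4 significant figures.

A ≈ 0.8000

Require ∫ |ψ|² du = 1 over the whole domain.
With ψ = A·sin(4πu/d), the integral evaluates to A²·[d/2].
Hence A² = 1/[d/2].
With d = 3.125: A² = 0.64000 and A = 0.80000.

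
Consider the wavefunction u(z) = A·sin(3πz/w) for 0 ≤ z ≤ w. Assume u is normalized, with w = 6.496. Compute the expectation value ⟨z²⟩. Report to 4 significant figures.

⟨z^2⟩ ≈ 13.83

The expectation value is the |u|²-weighted average of z^2: ∫ z^2|u|² dz.
With ∫₀^w sin²(nπz/w) dz = w/2, the ratio of the moment integral to the normalization integral gives ⟨z²⟩ = -w^2/(18·π^2) + w^2/3.
Putting w = 6.496 gives 13.828.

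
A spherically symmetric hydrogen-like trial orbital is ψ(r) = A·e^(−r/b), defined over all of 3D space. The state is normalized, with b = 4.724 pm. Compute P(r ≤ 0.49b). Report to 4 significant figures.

P ≈ 0.07666

P = ∫ |ψ|² 4πr² dr over r ≤ 0.49b.
The full normalization integral is A²·[π·b^3] = 1, fixing A².
In terms of u = r/b (A², 4π and the length scale all cancel between numerator and denominator), P = [∫_{0}^{0.49} u^2·e^(-2·u) du] / [∫_{0}^{∞} u^2·e^(-2·u) du].
An antiderivative of u^2·e^(-2·u) is -(2·u^2 + 2·u + 1)·e^(-2·u)/4; evaluating from 0 to 0.49 gives ≈ 0.0191649, while the full integral is 1/4.
This evaluates to P = 0.076660.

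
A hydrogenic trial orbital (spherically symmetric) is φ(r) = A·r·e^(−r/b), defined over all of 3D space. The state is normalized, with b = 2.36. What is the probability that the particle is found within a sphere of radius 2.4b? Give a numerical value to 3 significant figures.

P ≈ 0.524

Integrate the radial probability density 4πr²|φ|² over r ≤ 2.4b.
Normalization gives A² = 1/(3·π·b^5).
Substituting u = r/b, A², 4π and the length scale all cancel in the ratio: P = ∫_{0}^{2.4} u^4·e^(-2·u) du / ∫_{0}^{∞} u^4·e^(-2·u) du.
Using ∫ u^4·e^(-2·u) du = -(u^4/2 + u^3 + 3·u^2/2 + 3·u/2 + 3/4)·e^(-2·u), the numerator is ≈ 0.39281 and the denominator is 3/4.
This evaluates to P = 0.5237.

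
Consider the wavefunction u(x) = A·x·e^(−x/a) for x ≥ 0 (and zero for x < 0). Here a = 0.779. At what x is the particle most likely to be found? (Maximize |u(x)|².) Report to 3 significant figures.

The maximum of |u(x)|² occurs where its derivative vanishes.
This gives x = a.
With a = 0.779, the most probable position is 0.7790.

x ≈ 0.779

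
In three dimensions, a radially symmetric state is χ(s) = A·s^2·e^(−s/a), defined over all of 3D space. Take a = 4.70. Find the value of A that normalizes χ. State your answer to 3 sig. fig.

A ≈ 0.000528

The normalization condition is ∫|χ|² 4πs² ds = 1 from 0 to ∞.
The angular integral contributes 4π, leaving ∫₀^∞ s²|χ|² ds.
The integral (without the A² prefactor) comes out to 45·π·a^7/2.
Hence A² = 1/[45·π·a^7/2].
Plugging in a = 4.70 yields A = 0.0005284.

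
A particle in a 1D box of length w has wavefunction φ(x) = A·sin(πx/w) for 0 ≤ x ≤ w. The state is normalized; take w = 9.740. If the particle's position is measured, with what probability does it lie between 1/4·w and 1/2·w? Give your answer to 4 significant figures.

The probability is P = ∫ |φ|² dx over [1/4·w, 1/2·w].
With A² fixed by ∫|φ|² = 1, i.e. A² = (w/2)^(−1), substitute and integrate.
Let u = x/w; then A² and the length scale cancel, so P = ∫_{1/4}^{1/2} sin(π·u)^2 du ÷ ∫_{0}^{1} sin(π·u)^2 du.
An antiderivative of sin(π·u)^2 is u/2 - sin(2·π·u)/(4·π); evaluating from 1/4 to 1/2 gives 1/(4·π) + 1/8, while the full integral is 1/2.
This works out to P = (2 + π)/(4·π).

P ≈ 0.4092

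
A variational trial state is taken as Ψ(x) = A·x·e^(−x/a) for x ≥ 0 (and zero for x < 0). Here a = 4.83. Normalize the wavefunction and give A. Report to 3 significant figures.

We need A² ∫|f|² dx = 1, taking the integral from 0 to ∞.
The integral (without the A² prefactor) comes out to a^3/4.
With a = 4.83: A² = 0.03550 and A = 0.1884.

A ≈ 0.188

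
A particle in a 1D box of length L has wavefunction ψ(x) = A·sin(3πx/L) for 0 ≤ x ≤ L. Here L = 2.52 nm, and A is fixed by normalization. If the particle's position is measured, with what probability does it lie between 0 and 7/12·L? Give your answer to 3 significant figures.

P ≈ 0.636

|ψ|² is the probability density, so P = ∫_{0}^{7/12·L} |ψ|² dx.
Since A² = 1/(L/2), this is the region integral divided by the full normalization integral.
Let u = x/L; then A² and the length scale cancel, so P = ∫_{0}^{7/12} sin(3·π·u)^2 du ÷ ∫_{0}^{1} sin(3·π·u)^2 du.
With ∫ sin(3·π·u)^2 du = u/2 - sin(6·π·u)/(12·π) + C, the region integral is 1/(12·π) + 7/24 and the full one is 1/2.
Taking the ratio, P = (2 + 7·π)/(12·π).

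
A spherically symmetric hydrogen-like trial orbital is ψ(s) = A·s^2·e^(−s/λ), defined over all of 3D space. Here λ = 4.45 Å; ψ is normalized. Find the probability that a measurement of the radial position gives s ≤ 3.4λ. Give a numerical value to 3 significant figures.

Integrate the radial probability density 4πs²|ψ|² over s ≤ 3.4λ.
A² is fixed by ∫₀^∞ 4πs²|ψ|² ds = 1, i.e. A² = (45·π·λ^7/2)^(−1).
Substituting u = s/λ, A², 4π and the length scale all cancel in the ratio: P = ∫_{0}^{3.4} u^6·e^(-2·u) du / ∫_{0}^{∞} u^6·e^(-2·u) du.
Using ∫ u^6·e^(-2·u) du = -(4·u^6 + 12·u^5 + 30·u^4 + 60·u^3 + 90·u^2 + 90·u + 45)·e^(-2·u)/8, the numerator is ≈ 2.9255 and the denominator is 45/8.
The region integral divided by the full integral gives P = 0.5201.

P ≈ 0.520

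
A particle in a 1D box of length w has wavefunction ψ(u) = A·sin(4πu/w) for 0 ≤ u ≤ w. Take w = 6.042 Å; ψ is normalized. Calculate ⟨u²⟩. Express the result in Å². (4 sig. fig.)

⟨u^2⟩ ≈ 12.05 Å^2

The expectation value is the |ψ|²-weighted average of u^2: ∫ u^2|ψ|² du.
Using sin²θ = (1 − cos 2θ)/2, evaluating both integrals, ⟨u²⟩ = -w^2/(32·π^2) + w^2/3.
Putting w = 6.042 gives 12.053.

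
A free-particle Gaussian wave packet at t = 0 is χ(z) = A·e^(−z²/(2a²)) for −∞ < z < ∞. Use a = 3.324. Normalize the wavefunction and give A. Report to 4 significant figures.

A ≈ 0.4120

Normalization requires ∫|χ|² dz = 1, integrated from −∞ to ∞.
With χ = A·e^(−z²/(2a²)), the integral evaluates to A²·[√(π)·a].
Hence A² = 1/[√(π)·a].
Substituting a = 3.324 gives A² = 0.16973, so A = 0.41199.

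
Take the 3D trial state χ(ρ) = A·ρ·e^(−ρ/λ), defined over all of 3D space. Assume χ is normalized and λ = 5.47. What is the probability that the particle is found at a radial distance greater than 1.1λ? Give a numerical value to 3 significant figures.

With dV = 4πρ²dρ, the probability is ∫|χ|² dV over ρ > 1.1λ.
A² is fixed by ∫₀^∞ 4πρ²|χ|² dρ = 1, i.e. A² = (3·π·λ^5)^(−1).
In terms of u = ρ/λ (A², 4π and the length scale all cancel between numerator and denominator), P = [∫_{1.1}^{∞} u^4·e^(-2·u) du] / [∫_{0}^{∞} u^4·e^(-2·u) du].
With ∫ u^4·e^(-2·u) du = -(u^4/2 + u^3 + 3·u^2/2 + 3·u/2 + 3/4)·e^(-2·u) + C, the region integral is ≈ 0.69563 and the full one is 3/4.
Taking the ratio yields P = 0.9275.

P ≈ 0.928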